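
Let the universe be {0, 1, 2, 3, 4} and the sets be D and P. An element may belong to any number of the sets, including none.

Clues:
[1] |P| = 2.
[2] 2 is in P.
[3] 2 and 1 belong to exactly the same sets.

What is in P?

P = {1, 2}

From (2): 2 ∈ P.
(3): 1 matches 2: 1 ∈ P.
(1): P already has 2, so the rest are out.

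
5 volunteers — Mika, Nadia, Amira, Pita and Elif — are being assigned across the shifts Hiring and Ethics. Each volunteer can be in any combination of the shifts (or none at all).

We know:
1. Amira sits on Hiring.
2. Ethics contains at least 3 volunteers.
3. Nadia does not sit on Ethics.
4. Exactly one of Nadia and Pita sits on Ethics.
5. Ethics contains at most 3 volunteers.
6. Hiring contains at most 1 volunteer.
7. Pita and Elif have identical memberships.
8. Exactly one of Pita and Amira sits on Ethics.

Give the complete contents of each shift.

Hiring = {Amira}; Ethics = {Elif, Mika, Pita}

From (1): Amira ∈ Hiring.
From (3): Nadia ∉ Ethics.
(4) (exactly one): Pita ∈ Ethics.
(6): Hiring already has 1, so the rest are out.
(7): Elif matches Pita: Elif ∈ Ethics.
(8) (exactly one): Amira ∉ Ethics.
(2): only 3 candidates remain for Ethics, so all are in.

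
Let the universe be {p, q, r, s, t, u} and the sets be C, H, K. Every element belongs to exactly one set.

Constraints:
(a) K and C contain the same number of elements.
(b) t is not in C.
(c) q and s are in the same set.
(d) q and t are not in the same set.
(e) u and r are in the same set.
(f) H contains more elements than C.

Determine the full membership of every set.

C = {p}; H = {q, r, s, u}; K = {t}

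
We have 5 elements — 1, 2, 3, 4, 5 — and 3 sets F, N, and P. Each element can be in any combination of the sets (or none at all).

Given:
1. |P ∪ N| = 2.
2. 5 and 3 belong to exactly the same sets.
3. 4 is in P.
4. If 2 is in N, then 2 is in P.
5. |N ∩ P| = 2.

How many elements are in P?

2

From (3): 4 ∈ P.
Suppose 3 ∈ N: no assignment then satisfies all the clues, so 3 ∉ N.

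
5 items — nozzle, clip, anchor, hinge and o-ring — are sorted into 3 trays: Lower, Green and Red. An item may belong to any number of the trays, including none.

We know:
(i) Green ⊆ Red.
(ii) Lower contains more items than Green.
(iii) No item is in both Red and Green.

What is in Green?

Green = {}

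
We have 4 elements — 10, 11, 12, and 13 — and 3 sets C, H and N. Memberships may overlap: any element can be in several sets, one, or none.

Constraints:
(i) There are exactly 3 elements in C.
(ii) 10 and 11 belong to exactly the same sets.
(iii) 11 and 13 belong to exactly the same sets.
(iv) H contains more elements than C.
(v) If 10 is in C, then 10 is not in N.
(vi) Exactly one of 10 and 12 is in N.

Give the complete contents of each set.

C = {10, 11, 13}; H = {10, 11, 12, 13}; N = {12}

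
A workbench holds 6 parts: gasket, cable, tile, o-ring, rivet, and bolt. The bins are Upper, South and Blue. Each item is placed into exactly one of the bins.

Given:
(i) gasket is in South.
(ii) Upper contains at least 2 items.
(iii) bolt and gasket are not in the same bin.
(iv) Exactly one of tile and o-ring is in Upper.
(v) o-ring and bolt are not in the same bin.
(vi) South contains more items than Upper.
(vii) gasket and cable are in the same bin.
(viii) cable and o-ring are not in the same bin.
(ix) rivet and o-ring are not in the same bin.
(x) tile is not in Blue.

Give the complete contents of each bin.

Upper = {bolt, tile}; South = {cable, gasket, rivet}; Blue = {o-ring}

From (i): gasket ∈ South.
From (x): tile ∉ Blue.
(iii): bolt ∉ South.
(vii): cable matches gasket: cable ∉ Upper.
(vii): cable matches gasket: cable ∈ South.
(viii): o-ring ∉ South.
Suppose tile ∉ Upper: no assignment then satisfies all the clues, so tile ∈ Upper.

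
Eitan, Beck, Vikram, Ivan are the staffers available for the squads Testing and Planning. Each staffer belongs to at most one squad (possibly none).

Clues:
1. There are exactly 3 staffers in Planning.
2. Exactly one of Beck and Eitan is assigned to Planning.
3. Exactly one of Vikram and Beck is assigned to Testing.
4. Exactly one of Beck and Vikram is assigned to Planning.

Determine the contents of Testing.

Testing = {Beck}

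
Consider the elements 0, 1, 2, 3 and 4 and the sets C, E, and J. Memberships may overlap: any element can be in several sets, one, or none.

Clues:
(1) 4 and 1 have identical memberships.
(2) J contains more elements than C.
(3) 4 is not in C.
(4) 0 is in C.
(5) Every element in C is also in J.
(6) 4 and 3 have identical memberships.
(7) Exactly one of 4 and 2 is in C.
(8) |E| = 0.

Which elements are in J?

J = {0, 1, 2, 3, 4}

From (3): 4 ∉ C.
From (4): 0 ∈ C.
(1): 1 matches 4: 1 ∉ C.
(5) with 0 ∈ C: 0 ∈ J.
(6): 3 matches 4: 3 ∉ C.
(7) (exactly one): 2 ∈ C.
(8): E already has 0, so the rest are out.
(5) with 2 ∈ C: 2 ∈ J.
Suppose 1 ∉ J: no assignment then satisfies all the clues, so 1 ∈ J.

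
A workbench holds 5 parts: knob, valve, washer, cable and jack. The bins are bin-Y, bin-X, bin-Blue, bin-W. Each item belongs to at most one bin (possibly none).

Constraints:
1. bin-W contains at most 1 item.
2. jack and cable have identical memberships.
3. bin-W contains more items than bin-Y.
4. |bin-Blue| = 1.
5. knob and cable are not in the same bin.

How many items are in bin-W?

1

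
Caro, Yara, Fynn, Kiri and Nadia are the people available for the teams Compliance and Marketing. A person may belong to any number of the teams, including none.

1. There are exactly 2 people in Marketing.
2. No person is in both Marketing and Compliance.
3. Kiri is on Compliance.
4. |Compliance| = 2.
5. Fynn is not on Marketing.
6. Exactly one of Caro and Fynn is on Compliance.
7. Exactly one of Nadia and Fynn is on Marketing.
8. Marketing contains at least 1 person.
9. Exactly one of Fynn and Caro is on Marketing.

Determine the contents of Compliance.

From (3): Kiri ∈ Compliance.
From (5): Fynn ∉ Marketing.
(2) (disjoint): Kiri ∉ Marketing.
(7) (exactly one): Nadia ∈ Marketing.
(9) (exactly one): Caro ∈ Marketing.
(1): Marketing already has 2, so the rest are out.
(2) (disjoint): Caro ∉ Compliance.
(2) (disjoint): Nadia ∉ Compliance.
(6) (exactly one): Fynn ∈ Compliance.
(4): Compliance already has 2, so the rest are out.

Compliance = {Fynn, Kiri}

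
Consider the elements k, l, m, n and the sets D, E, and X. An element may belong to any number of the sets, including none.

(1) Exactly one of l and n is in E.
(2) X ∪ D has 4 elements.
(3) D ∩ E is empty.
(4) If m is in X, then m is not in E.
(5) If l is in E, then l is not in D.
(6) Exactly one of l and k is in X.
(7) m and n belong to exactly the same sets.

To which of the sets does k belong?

k: D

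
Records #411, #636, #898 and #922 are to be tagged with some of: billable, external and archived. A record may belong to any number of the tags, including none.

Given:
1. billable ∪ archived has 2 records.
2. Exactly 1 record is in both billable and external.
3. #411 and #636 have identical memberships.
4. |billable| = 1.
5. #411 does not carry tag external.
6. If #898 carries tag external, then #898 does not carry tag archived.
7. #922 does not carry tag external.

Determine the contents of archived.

archived = {#922}

From (5): #411 ∉ external.
From (7): #922 ∉ external.
(3): #636 matches #411: #636 ∉ external.
Suppose #411 ∈ archived: no assignment then satisfies all the clues, so #411 ∉ archived.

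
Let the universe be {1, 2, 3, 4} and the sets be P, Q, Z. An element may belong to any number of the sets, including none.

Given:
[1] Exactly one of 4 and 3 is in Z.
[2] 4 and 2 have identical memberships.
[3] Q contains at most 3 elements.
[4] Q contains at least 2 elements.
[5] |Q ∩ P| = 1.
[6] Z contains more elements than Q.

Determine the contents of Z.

Z = {1, 2, 4}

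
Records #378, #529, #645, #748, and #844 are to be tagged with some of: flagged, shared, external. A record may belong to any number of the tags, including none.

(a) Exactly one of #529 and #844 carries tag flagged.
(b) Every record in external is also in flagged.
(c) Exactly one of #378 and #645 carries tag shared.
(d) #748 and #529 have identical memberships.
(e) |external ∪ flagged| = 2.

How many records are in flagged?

2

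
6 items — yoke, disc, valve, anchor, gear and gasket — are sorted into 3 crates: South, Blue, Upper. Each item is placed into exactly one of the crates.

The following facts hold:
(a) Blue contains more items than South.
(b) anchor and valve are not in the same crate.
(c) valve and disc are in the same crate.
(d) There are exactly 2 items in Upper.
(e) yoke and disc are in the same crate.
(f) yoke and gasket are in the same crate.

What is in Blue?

Blue = {disc, gasket, valve, yoke}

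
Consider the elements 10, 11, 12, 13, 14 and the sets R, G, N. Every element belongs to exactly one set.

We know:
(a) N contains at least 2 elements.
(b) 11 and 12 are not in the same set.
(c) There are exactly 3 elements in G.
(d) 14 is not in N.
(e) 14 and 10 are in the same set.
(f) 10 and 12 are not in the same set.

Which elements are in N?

N = {12, 13}

From (d): 14 ∉ N.
(e): 10 matches 14: 10 ∉ N.
Suppose 11 ∈ N: no assignment then satisfies all the clues, so 11 ∉ N.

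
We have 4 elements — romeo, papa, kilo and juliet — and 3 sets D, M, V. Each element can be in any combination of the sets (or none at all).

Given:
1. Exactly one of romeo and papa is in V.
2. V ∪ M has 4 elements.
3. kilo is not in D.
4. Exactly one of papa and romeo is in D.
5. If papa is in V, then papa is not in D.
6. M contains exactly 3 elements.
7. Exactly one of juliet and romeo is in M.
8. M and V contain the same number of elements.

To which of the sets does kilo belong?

kilo: M, V

From (3): kilo ∉ D.
Suppose kilo ∉ M: no assignment then satisfies all the clues, so kilo ∈ M.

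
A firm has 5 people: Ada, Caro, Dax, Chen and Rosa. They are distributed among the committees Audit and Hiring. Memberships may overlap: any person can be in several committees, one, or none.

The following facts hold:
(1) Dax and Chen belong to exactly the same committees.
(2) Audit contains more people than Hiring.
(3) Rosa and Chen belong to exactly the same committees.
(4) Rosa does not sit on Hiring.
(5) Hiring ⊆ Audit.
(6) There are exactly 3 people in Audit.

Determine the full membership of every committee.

Audit = {Chen, Dax, Rosa}; Hiring = {}

From (4): Rosa ∉ Hiring.
(3): Chen matches Rosa: Chen ∉ Hiring.
(1): Dax matches Chen: Dax ∉ Hiring.
Suppose Ada ∈ Audit: no assignment then satisfies all the clues, so Ada ∉ Audit.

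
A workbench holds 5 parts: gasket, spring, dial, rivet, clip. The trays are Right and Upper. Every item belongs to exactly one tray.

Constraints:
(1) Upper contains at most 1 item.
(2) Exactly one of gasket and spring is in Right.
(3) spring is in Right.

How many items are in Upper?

From (3): spring ∈ Right.
(2) (exactly one): gasket ∉ Right.
Only one tray left: gasket ∈ Upper.
(1): Upper already has 1, so the rest are out.
Only one tray left: dial ∈ Right.
Only one tray left: rivet ∈ Right.
Only one tray left: clip ∈ Right.

1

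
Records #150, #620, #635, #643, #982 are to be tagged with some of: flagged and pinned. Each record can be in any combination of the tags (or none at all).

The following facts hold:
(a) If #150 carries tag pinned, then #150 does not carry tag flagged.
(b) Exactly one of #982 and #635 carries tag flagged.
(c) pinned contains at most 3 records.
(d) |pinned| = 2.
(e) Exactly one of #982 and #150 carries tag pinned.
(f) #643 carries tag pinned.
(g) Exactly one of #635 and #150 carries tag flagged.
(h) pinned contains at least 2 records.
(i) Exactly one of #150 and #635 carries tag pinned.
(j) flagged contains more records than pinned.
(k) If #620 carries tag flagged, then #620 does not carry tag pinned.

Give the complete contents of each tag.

From (f): #643 ∈ pinned.
Suppose #150 ∈ flagged: no assignment then satisfies all the clues, so #150 ∉ flagged.

flagged = {#620, #635, #643}; pinned = {#150, #643}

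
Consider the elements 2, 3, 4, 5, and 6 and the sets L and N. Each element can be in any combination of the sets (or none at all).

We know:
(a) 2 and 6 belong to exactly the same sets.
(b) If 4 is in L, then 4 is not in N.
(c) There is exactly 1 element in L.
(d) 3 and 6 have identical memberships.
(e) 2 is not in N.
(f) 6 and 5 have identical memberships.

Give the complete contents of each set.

From (e): 2 ∉ N.
(a): 6 matches 2: 6 ∉ N.
(d): 3 matches 6: 3 ∉ N.
(f): 5 matches 6: 5 ∉ N.
Suppose 2 ∈ L: no assignment then satisfies all the clues, so 2 ∉ L.

L = {4}; N = {}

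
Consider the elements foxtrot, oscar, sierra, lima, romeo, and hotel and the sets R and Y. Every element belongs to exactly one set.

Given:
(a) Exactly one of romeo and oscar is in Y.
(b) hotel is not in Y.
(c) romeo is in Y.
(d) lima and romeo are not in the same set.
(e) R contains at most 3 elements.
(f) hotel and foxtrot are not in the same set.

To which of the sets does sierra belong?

sierra: Y

From (b): hotel ∉ Y.
From (c): romeo ∈ Y.
(a) (exactly one): oscar ∉ Y.
(d): lima ∉ Y.
Only one set left: oscar ∈ R.
Only one set left: lima ∈ R.
Only one set left: hotel ∈ R.
(e): R already has 3, so the rest are out.
Only one set left: foxtrot ∈ Y.
Only one set left: sierra ∈ Y.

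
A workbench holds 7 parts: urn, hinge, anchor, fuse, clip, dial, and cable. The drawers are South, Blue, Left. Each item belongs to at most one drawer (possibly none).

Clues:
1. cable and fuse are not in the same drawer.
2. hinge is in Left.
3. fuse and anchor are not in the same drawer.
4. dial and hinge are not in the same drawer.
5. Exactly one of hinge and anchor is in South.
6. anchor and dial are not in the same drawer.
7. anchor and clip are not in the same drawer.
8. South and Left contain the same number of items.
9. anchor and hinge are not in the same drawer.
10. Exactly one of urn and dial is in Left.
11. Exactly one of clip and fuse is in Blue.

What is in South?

South = {anchor, cable}

From (2): hinge ∈ Left.
(4): dial ∉ Left.
(5) (exactly one): anchor ∈ South.
(6): dial ∉ South.
(7): clip ∉ South.
(10) (exactly one): urn ∈ Left.
(3): fuse ∉ South.
Suppose cable ∉ South: no assignment then satisfies all the clues, so cable ∈ South.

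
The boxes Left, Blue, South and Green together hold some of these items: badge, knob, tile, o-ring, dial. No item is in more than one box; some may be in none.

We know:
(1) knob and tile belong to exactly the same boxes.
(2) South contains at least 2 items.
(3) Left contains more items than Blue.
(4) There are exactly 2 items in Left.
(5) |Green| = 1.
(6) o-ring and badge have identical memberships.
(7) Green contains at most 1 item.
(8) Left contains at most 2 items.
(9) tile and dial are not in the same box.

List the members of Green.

Green = {dial}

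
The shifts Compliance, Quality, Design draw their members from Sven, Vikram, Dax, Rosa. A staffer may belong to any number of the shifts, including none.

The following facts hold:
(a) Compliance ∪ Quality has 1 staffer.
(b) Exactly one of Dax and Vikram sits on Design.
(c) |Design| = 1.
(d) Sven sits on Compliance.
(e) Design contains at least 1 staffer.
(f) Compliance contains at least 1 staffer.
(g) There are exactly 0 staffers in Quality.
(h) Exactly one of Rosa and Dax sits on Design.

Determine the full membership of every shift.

Compliance = {Sven}; Quality = {}; Design = {Dax}

From (d): Sven ∈ Compliance.
(g): Quality already has 0, so the rest are out.
Suppose Sven ∈ Design: no assignment then satisfies all the clues, so Sven ∉ Design.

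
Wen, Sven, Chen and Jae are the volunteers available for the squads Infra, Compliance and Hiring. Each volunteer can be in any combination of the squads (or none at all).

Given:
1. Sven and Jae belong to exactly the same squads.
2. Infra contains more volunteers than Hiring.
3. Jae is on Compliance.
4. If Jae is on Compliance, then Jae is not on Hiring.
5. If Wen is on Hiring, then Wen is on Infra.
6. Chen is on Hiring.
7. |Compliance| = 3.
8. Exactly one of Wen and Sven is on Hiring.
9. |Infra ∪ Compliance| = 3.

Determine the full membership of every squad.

Infra = {Jae, Sven, Wen}; Compliance = {Jae, Sven, Wen}; Hiring = {Chen, Wen}

From (3): Jae ∈ Compliance.
From (6): Chen ∈ Hiring.
(1): Sven matches Jae: Sven ∈ Compliance.
(4): Jae ∉ Hiring.
(1): Sven matches Jae: Sven ∉ Hiring.
(8) (exactly one): Wen ∈ Hiring.
(5): Wen ∈ Infra.
Suppose Wen ∉ Compliance: no assignment then satisfies all the clues, so Wen ∈ Compliance.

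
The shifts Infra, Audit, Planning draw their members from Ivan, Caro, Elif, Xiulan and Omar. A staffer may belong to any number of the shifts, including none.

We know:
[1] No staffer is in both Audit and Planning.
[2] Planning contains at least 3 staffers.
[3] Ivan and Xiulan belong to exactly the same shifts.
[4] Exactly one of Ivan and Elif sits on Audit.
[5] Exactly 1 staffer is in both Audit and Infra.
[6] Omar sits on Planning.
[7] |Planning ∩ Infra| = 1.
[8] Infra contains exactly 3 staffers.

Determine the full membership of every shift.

Infra = {Caro, Elif, Omar}; Audit = {Elif}; Planning = {Ivan, Omar, Xiulan}

From (6): Omar ∈ Planning.
(1) (disjoint): Omar ∉ Audit.
Suppose Ivan ∈ Infra: no assignment then satisfies all the clues, so Ivan ∉ Infra.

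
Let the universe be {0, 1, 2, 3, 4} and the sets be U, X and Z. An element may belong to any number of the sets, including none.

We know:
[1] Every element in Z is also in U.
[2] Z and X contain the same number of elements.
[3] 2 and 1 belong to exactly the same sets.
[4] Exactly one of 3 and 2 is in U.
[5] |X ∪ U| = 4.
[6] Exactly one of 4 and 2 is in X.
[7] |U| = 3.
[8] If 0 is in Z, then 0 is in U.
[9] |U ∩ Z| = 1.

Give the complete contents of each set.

U = {0, 1, 2}; X = {4}; Z = {0}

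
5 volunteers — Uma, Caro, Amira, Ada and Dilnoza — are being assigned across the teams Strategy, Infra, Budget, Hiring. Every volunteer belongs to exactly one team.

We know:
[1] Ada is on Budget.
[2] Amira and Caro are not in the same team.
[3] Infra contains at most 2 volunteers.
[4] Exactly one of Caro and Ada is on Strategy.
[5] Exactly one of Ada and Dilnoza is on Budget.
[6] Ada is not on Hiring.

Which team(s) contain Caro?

Caro: Strategy

From (1): Ada ∈ Budget.
(4) (exactly one): Caro ∈ Strategy.
(5) (exactly one): Dilnoza ∉ Budget.
(2): Amira ∉ Strategy.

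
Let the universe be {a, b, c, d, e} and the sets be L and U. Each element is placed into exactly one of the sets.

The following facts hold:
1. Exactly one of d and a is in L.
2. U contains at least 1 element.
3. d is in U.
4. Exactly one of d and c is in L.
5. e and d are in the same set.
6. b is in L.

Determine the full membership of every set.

From (3): d ∈ U.
From (6): b ∈ L.
(1) (exactly one): a ∈ L.
(4) (exactly one): c ∈ L.
(5): e matches d: e ∉ L.
(5): e matches d: e ∈ U.

L = {a, b, c}; U = {d, e}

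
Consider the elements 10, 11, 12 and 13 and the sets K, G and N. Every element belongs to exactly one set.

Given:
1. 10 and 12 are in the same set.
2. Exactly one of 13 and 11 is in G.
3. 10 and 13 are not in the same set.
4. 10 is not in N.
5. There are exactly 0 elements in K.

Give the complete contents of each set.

From (4): 10 ∉ N.
(1): 12 matches 10: 12 ∉ N.
(5): K already has 0, so the rest are out.
Only one set left: 10 ∈ G.
Only one set left: 12 ∈ G.
(3): 13 ∉ G.
Only one set left: 13 ∈ N.
(2) (exactly one): 11 ∈ G.

K = {}; G = {10, 11, 12}; N = {13}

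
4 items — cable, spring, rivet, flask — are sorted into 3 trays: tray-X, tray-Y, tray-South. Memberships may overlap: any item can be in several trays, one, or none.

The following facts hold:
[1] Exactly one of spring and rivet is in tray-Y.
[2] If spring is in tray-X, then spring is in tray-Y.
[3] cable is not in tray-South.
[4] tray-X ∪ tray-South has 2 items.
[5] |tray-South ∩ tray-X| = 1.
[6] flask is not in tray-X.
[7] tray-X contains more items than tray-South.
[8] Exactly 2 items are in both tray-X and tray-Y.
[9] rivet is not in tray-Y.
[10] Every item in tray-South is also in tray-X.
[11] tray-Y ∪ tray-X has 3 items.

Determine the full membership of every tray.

tray-X = {cable, spring}; tray-Y = {cable, flask, spring}; tray-South = {spring}

From (3): cable ∉ tray-South.
From (6): flask ∉ tray-X.
From (9): rivet ∉ tray-Y.
(1) (exactly one): spring ∈ tray-Y.
(10) contrapositive: flask ∉ tray-South.
Suppose cable ∉ tray-X: no assignment then satisfies all the clues, so cable ∈ tray-X.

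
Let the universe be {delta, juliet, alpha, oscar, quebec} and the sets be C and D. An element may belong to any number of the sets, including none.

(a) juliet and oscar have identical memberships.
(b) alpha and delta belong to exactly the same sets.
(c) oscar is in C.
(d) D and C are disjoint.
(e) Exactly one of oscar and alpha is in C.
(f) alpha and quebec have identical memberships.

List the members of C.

From (c): oscar ∈ C.
(a): juliet matches oscar: juliet ∈ C.
(d) (disjoint): juliet ∉ D.
(d) (disjoint): oscar ∉ D.
(e) (exactly one): alpha ∉ C.
(f): quebec matches alpha: quebec ∉ C.
(b): delta matches alpha: delta ∉ C.

C = {juliet, oscar}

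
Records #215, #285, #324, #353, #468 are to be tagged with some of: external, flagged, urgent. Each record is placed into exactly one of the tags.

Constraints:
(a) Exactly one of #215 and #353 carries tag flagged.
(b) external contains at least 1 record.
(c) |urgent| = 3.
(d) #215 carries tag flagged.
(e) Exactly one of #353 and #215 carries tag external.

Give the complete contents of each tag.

external = {#353}; flagged = {#215}; urgent = {#285, #324, #468}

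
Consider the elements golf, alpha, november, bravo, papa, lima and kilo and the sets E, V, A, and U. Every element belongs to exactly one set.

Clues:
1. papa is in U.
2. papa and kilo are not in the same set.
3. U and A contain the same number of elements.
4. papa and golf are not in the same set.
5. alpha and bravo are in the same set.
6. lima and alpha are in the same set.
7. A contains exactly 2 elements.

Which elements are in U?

From (1): papa ∈ U.
(2): kilo ∉ U.
(4): golf ∉ U.
Suppose alpha ∈ U: no assignment then satisfies all the clues, so alpha ∉ U.

U = {november, papa}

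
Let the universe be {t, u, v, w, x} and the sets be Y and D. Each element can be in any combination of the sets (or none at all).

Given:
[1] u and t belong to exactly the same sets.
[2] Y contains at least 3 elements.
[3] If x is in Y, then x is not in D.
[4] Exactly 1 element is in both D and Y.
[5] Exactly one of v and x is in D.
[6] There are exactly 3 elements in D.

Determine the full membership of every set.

Y = {v, w, x}; D = {t, u, v}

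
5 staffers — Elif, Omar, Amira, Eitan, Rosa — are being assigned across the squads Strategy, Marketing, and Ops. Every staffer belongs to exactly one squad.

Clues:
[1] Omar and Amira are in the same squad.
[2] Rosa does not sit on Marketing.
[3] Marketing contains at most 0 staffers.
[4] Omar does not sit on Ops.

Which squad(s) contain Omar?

Omar: Strategy

From (2): Rosa ∉ Marketing.
From (4): Omar ∉ Ops.
(1): Amira matches Omar: Amira ∉ Ops.
(3): Marketing already has 0, so the rest are out.
Only one squad left: Omar ∈ Strategy.
Only one squad left: Amira ∈ Strategy.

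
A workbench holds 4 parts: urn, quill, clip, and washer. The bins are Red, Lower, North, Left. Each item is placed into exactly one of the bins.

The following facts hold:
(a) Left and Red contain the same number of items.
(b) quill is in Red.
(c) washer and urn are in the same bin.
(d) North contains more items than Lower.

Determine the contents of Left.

Left = {clip}

From (b): quill ∈ Red.
Suppose urn ∈ Left: no assignment then satisfies all the clues, so urn ∉ Left.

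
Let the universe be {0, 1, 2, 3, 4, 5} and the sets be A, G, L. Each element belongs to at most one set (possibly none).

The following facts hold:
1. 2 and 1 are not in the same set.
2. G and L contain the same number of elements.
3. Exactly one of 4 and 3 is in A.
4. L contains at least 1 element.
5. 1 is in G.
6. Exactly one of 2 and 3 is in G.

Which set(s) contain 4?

From (5): 1 ∈ G.
(1): 2 ∉ G.
(6) (exactly one): 3 ∈ G.
(3) (exactly one): 4 ∈ A.

4: A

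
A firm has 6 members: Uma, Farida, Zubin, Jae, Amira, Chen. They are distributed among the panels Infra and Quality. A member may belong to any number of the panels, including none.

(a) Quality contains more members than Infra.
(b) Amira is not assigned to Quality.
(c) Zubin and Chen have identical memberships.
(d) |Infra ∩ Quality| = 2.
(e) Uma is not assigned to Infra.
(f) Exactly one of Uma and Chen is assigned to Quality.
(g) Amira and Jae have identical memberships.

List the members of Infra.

Infra = {Chen, Zubin}

From (b): Amira ∉ Quality.
From (e): Uma ∉ Infra.
(g): Jae matches Amira: Jae ∉ Quality.
Suppose Farida ∈ Infra: no assignment then satisfies all the clues, so Farida ∉ Infra.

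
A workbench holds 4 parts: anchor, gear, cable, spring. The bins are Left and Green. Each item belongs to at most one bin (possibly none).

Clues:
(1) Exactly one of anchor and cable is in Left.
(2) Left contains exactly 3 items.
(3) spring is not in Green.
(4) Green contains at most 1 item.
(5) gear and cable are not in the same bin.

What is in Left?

Left = {anchor, gear, spring}

From (3): spring ∉ Green.
Suppose anchor ∉ Left: no assignment then satisfies all the clues, so anchor ∈ Left.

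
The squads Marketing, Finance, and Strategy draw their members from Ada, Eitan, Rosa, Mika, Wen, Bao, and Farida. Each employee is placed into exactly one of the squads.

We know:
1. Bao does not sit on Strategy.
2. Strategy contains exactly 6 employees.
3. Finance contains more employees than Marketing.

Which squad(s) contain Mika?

Mika: Strategy

From (1): Bao ∉ Strategy.
(2): only 6 candidates remain for Strategy, so all are in.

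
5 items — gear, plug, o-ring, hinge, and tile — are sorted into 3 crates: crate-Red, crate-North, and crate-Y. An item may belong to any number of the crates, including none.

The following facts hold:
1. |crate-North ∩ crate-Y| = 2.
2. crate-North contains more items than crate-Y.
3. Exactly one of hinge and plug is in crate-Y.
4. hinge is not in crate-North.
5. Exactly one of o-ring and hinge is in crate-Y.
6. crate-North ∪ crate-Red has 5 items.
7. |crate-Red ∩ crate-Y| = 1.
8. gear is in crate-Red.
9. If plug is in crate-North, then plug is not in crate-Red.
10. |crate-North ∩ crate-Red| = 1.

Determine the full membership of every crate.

From (4): hinge ∉ crate-North.
From (8): gear ∈ crate-Red.
Suppose gear ∈ crate-North: no assignment then satisfies all the clues, so gear ∉ crate-North.

crate-Red = {gear, hinge, o-ring}; crate-North = {o-ring, plug, tile}; crate-Y = {o-ring, plug}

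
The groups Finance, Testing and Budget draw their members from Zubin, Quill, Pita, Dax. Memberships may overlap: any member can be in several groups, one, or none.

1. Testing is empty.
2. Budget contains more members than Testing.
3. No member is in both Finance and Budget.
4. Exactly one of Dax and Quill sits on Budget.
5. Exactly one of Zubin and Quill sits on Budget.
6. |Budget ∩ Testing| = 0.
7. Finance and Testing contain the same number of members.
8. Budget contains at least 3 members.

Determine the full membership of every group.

Finance = {}; Testing = {}; Budget = {Dax, Pita, Zubin}

(1): Testing already has 0, so the rest are out.
Suppose Zubin ∈ Finance: no assignment then satisfies all the clues, so Zubin ∉ Finance.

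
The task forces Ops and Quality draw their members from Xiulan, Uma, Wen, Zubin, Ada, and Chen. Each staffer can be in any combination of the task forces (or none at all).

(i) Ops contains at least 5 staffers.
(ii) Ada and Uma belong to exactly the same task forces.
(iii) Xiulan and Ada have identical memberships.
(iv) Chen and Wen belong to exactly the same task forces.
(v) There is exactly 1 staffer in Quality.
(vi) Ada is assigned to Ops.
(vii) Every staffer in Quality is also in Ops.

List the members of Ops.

Ops = {Ada, Chen, Uma, Wen, Xiulan, Zubin}

From (vi): Ada ∈ Ops.
(ii): Uma matches Ada: Uma ∈ Ops.
(iii): Xiulan matches Ada: Xiulan ∈ Ops.
Suppose Wen ∉ Ops: no assignment then satisfies all the clues, so Wen ∈ Ops.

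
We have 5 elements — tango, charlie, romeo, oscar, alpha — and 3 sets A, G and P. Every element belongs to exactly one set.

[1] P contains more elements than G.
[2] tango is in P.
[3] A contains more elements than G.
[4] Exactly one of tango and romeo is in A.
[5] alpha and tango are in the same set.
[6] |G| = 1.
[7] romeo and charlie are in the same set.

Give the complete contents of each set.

A = {charlie, romeo}; G = {oscar}; P = {alpha, tango}

From (2): tango ∈ P.
(4) (exactly one): romeo ∈ A.
(5): alpha matches tango: alpha ∉ A.
(5): alpha matches tango: alpha ∉ G.
(5): alpha matches tango: alpha ∈ P.
(7): charlie matches romeo: charlie ∈ A.
(6): only 1 candidates remain for G, so all are in.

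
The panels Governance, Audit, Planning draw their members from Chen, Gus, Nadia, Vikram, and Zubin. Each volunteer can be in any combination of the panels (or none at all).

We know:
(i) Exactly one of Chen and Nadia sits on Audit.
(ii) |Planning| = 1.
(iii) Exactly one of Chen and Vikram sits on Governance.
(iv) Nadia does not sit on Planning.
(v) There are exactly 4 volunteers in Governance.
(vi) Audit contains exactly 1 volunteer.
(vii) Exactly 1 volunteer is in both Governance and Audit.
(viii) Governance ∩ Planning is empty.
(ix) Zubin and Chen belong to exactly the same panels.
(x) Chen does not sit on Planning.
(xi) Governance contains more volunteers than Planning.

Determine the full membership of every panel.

Governance = {Chen, Gus, Nadia, Zubin}; Audit = {Nadia}; Planning = {Vikram}

From (iv): Nadia ∉ Planning.
From (x): Chen ∉ Planning.
(ix): Zubin matches Chen: Zubin ∉ Planning.
Suppose Chen ∉ Governance: no assignment then satisfies all the clues, so Chen ∈ Governance.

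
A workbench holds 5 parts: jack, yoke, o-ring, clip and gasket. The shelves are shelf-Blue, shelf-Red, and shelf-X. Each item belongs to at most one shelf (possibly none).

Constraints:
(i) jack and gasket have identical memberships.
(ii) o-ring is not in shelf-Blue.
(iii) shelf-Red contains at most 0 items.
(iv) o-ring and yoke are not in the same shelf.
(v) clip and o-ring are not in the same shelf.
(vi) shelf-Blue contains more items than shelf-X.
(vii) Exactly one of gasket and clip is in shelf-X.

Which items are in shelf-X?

shelf-X = {clip}

From (ii): o-ring ∉ shelf-Blue.
(iii): shelf-Red already has 0, so the rest are out.
Suppose jack ∈ shelf-X: no assignment then satisfies all the clues, so jack ∉ shelf-X.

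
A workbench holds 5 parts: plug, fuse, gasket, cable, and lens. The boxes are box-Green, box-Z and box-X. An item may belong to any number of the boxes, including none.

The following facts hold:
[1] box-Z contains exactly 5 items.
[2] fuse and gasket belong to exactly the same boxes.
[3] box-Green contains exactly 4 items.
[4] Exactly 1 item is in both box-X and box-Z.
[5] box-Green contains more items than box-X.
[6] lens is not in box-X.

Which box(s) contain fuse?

fuse: box-Green, box-Z

From (6): lens ∉ box-X.
(1): only 5 candidates remain for box-Z, so all are in.
Suppose fuse ∉ box-Green: no assignment then satisfies all the clues, so fuse ∈ box-Green.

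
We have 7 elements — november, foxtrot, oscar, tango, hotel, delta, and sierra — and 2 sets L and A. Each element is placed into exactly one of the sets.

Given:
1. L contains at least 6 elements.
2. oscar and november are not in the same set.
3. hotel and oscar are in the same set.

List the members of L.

L = {delta, foxtrot, hotel, oscar, sierra, tango}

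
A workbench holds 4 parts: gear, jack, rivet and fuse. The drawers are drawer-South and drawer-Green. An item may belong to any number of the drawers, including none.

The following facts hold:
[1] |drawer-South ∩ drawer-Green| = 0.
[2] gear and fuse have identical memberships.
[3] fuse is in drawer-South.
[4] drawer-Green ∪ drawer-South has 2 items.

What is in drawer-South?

drawer-South = {fuse, gear}

From (3): fuse ∈ drawer-South.
(2): gear matches fuse: gear ∈ drawer-South.
Suppose jack ∈ drawer-South: no assignment then satisfies all the clues, so jack ∉ drawer-South.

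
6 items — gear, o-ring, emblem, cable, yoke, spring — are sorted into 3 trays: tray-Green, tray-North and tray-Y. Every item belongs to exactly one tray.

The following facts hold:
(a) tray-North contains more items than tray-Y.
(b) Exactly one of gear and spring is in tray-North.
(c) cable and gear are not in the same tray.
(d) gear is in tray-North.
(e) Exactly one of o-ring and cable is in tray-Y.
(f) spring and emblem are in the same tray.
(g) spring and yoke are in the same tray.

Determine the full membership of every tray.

tray-Green = {emblem, spring, yoke}; tray-North = {gear, o-ring}; tray-Y = {cable}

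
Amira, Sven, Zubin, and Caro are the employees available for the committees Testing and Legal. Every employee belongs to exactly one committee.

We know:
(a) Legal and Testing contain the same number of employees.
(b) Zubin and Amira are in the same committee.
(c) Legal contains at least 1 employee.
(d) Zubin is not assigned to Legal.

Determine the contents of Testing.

Testing = {Amira, Zubin}

From (d): Zubin ∉ Legal.
(b): Amira matches Zubin: Amira ∉ Legal.
Only one committee left: Amira ∈ Testing.
Only one committee left: Zubin ∈ Testing.
Suppose Sven ∈ Testing: no assignment then satisfies all the clues, so Sven ∉ Testing.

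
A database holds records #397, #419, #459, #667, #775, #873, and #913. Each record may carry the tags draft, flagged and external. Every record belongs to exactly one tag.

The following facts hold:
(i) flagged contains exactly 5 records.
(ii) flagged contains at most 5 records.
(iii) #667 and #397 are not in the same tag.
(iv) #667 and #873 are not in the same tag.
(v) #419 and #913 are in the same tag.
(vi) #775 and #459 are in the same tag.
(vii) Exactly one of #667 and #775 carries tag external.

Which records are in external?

external = {#667}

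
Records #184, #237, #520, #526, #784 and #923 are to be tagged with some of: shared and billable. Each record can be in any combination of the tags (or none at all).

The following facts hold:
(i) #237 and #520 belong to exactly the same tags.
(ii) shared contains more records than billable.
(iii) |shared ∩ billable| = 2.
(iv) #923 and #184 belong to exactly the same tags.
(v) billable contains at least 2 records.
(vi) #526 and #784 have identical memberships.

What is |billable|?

2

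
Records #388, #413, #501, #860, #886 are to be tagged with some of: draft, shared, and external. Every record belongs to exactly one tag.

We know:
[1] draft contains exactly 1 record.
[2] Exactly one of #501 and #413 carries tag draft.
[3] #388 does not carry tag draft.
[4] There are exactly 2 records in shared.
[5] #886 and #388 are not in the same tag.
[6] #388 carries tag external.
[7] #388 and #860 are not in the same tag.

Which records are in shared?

From (3): #388 ∉ draft.
From (6): #388 ∈ external.
(5): #886 ∉ external.
(7): #860 ∉ external.
Suppose #413 ∈ shared: no assignment then satisfies all the clues, so #413 ∉ shared.

shared = {#860, #886}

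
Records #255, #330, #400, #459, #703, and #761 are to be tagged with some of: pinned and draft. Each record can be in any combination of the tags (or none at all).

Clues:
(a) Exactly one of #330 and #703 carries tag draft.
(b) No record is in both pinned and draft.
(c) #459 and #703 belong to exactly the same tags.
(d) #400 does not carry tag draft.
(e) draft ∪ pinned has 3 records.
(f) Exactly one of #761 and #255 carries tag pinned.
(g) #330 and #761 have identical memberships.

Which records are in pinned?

pinned = {#255}

From (d): #400 ∉ draft.
Suppose #255 ∉ pinned: no assignment then satisfies all the clues, so #255 ∈ pinned.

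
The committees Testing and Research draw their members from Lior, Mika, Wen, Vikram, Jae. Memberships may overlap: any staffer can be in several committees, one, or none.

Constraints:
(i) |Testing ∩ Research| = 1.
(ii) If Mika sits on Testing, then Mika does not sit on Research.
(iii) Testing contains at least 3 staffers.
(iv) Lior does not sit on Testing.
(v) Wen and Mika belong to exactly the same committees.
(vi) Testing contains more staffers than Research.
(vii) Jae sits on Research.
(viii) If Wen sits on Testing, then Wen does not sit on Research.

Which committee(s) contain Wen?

Wen: Testing

From (iv): Lior ∉ Testing.
From (vii): Jae ∈ Research.
Suppose Wen ∉ Testing: no assignment then satisfies all the clues, so Wen ∈ Testing.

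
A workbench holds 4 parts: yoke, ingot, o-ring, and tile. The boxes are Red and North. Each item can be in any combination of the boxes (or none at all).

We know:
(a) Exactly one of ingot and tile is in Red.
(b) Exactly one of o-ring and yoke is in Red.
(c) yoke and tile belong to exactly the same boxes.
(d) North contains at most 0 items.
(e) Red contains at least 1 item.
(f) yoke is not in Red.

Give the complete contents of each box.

Red = {ingot, o-ring}; North = {}

From (f): yoke ∉ Red.
(b) (exactly one): o-ring ∈ Red.
(c): tile matches yoke: tile ∉ Red.
(d): North already has 0, so the rest are out.
(a) (exactly one): ingot ∈ Red.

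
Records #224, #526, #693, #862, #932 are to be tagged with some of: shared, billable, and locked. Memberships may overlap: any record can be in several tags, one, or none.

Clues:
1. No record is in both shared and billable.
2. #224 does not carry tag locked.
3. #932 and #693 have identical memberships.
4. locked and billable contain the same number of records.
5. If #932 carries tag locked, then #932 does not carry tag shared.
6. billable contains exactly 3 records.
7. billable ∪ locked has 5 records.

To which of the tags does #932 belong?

From (2): #224 ∉ locked.
Suppose #932 ∈ shared: no assignment then satisfies all the clues, so #932 ∉ shared.

#932: locked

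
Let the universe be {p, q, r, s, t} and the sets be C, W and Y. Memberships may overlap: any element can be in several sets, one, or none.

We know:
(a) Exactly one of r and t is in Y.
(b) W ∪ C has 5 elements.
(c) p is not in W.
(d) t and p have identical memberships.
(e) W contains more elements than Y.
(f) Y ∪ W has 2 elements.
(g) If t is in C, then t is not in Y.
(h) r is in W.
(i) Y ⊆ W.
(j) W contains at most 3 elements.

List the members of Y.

Y = {r}

From (c): p ∉ W.
From (h): r ∈ W.
(d): t matches p: t ∉ W.
(i) contrapositive: p ∉ Y.
(i) contrapositive: t ∉ Y.
(a) (exactly one): r ∈ Y.
Suppose q ∈ Y: no assignment then satisfies all the clues, so q ∉ Y.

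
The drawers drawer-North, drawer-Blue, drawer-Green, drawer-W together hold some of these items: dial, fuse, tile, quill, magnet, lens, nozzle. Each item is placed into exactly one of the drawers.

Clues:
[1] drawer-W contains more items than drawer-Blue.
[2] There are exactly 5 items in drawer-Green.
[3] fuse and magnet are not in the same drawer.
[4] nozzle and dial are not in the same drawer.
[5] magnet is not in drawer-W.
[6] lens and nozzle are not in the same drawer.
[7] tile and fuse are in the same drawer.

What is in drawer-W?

drawer-W = {nozzle}

From (5): magnet ∉ drawer-W.
Suppose dial ∈ drawer-W: no assignment then satisfies all the clues, so dial ∉ drawer-W.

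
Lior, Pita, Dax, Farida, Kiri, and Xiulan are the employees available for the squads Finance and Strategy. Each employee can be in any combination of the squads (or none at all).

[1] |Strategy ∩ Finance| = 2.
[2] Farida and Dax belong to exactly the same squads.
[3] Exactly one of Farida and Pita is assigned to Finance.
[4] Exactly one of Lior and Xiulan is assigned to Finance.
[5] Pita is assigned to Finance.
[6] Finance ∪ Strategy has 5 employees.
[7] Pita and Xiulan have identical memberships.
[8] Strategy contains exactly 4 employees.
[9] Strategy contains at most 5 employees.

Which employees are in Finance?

From (5): Pita ∈ Finance.
(3) (exactly one): Farida ∉ Finance.
(7): Xiulan matches Pita: Xiulan ∈ Finance.
(2): Dax matches Farida: Dax ∉ Finance.
(4) (exactly one): Lior ∉ Finance.
Suppose Kiri ∉ Finance: no assignment then satisfies all the clues, so Kiri ∈ Finance.

Finance = {Kiri, Pita, Xiulan}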